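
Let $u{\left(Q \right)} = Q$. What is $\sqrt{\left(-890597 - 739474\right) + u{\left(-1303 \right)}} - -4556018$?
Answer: $4556018 + i \sqrt{1631374} \approx 4.556 \cdot 10^{6} + 1277.3 i$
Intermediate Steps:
$\sqrt{\left(-890597 - 739474\right) + u{\left(-1303 \right)}} - -4556018 = \sqrt{\left(-890597 - 739474\right) - 1303} - -4556018 = \sqrt{\left(-890597 - 739474\right) - 1303} + 4556018 = \sqrt{-1630071 - 1303} + 4556018 = \sqrt{-1631374} + 4556018 = i \sqrt{1631374} + 4556018 = 4556018 + i \sqrt{1631374}$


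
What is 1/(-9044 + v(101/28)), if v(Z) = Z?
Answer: -28/253131 ≈ -0.00011061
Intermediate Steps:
1/(-9044 + v(101/28)) = 1/(-9044 + 101/28) = 1/(-253131/28) = -28/253131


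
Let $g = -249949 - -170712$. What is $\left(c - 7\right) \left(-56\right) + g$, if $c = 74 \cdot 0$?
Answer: $-78845$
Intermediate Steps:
$c = 0$
$g = -79237$ ($g = -249949 + 170712 = -79237$)
$\left(c - 7\right) \left(-56\right) + g = \left(0 - 7\right) \left(-56\right) - 79237 = \left(-7\right) \left(-56\right) - 79237 = 392 - 79237 = -78845$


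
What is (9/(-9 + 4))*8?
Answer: -72/5 ≈ -14.400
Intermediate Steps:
(9/(-9 + 4))*8 = (9/(-5))*8 = (9*(-1/5))*8 = -9/5*8 = -72/5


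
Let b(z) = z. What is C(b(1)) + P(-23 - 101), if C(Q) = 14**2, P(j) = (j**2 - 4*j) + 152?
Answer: 16220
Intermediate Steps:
P(j) = 152 + j**2 - 4*j
C(Q) = 196
C(b(1)) + P(-23 - 101) = 196 + (152 + (-23 - 101)**2 - 4*(-23 - 101)) = 196 + (152 + (-124)**2 - 4*(-124)) = 196 + (152 + 15376 + 496) = 196 + 16024 = 16220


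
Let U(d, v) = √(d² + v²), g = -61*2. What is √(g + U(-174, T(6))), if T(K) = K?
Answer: √(-122 + 6*√842) ≈ 7.2183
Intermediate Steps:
g = -122
√(g + U(-174, T(6))) = √(-122 + √((-174)² + 6²)) = √(-122 + √(30276 + 36)) = √(-122 + √30312) = √(-122 + 6*√842)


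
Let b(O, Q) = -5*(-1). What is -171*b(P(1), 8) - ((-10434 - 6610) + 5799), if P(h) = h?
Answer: 10390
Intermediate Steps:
b(O, Q) = 5
-171*b(P(1), 8) - ((-10434 - 6610) + 5799) = -171*5 - ((-10434 - 6610) + 5799) = -855 - (-17044 + 5799) = -855 - 1*(-11245) = -855 + 11245 = 10390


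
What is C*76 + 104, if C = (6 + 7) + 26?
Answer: 3068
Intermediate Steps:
C = 39 (C = 13 + 26 = 39)
C*76 + 104 = 39*76 + 104 = 2964 + 104 = 3068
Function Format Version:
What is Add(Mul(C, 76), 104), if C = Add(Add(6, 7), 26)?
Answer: 3068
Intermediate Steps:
C = 39 (C = Add(13, 26) = 39)
Add(Mul(C, 76), 104) = Add(Mul(39, 76), 104) = Add(2964, 104) = 3068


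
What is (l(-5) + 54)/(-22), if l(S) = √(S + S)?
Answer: -27/11 - I*√10/22 ≈ -2.4545 - 0.14374*I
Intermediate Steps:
l(S) = √2*√S (l(S) = √(2*S) = √2*√S)
(l(-5) + 54)/(-22) = (√2*√(-5) + 54)/(-22) = -(√2*(I*√5) + 54)/22 = -(I*√10 + 54)/22 = -(54 + I*√10)/22 = -27/11 - I*√10/22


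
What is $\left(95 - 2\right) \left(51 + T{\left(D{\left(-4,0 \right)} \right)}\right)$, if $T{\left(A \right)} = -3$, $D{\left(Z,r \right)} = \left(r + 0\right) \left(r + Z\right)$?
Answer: $4464$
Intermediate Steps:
$D{\left(Z,r \right)} = r \left(Z + r\right)$
$\left(95 - 2\right) \left(51 + T{\left(D{\left(-4,0 \right)} \right)}\right) = \left(95 - 2\right) \left(51 - 3\right) = 93 \cdot 48 = 4464$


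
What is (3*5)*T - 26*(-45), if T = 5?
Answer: 1245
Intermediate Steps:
(3*5)*T - 26*(-45) = (3*5)*5 - 26*(-45) = 15*5 + 1170 = 75 + 1170 = 1245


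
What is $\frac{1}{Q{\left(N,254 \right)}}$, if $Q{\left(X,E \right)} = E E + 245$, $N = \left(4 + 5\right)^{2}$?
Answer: $\frac{1}{64761} \approx 1.5441 \cdot 10^{-5}$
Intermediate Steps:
$N = 81$ ($N = 9^{2} = 81$)
$Q{\left(X,E \right)} = 245 + E^{2}$ ($Q{\left(X,E \right)} = E^{2} + 245 = 245 + E^{2}$)
$\frac{1}{Q{\left(N,254 \right)}} = \frac{1}{245 + 254^{2}} = \frac{1}{245 + 64516} = \frac{1}{64761}$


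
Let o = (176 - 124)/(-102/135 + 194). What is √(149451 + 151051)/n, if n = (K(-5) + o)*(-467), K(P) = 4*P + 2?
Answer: 2174*√300502/18001449 ≈ 0.066203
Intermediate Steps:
K(P) = 2 + 4*P
o = 585/2174 (o = 52/(-102*1/135 + 194) = 52/(-34/45 + 194) = 52/(8696/45) = 52*(45/8696) = 585/2174 ≈ 0.26909)
n = 18001449/2174 (n = ((2 + 4*(-5)) + 585/2174)*(-467) = ((2 - 20) + 585/2174)*(-467) = (-18 + 585/2174)*(-467) = -38547/2174*(-467) = 18001449/2174 ≈ 8280.3)
√(149451 + 151051)/n = √(149451 + 151051)/(18001449/2174) = √300502*(2174/18001449) = 2174*√300502/18001449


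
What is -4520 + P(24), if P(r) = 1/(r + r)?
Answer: -216959/48 ≈ -4520.0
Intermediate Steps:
P(r) = 1/(2*r)
-4520 + P(24) = -4520 + (½)/24 = -4520 + (½)*(1/24) = -4520 + 1/48 = -216959/48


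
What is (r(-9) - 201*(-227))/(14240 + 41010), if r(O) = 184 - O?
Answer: 4582/5525 ≈ 0.82932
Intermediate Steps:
(r(-9) - 201*(-227))/(14240 + 41010) = ((184 - 1*(-9)) - 201*(-227))/(14240 + 41010) = ((184 + 9) + 45627)/55250 = (193 + 45627)*(1/55250) = 45820*(1/55250) = 4582/5525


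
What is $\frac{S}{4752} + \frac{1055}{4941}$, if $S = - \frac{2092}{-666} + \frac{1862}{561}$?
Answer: $\frac{969674771}{4512654828} \approx 0.21488$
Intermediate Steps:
$S = \frac{402284}{62271}$ ($S = \left(-2092\right) \left(- \frac{1}{666}\right) + 1862 \cdot \frac{1}{561} = \frac{1046}{333} + \frac{1862}{561} = \frac{402284}{62271} \approx 6.4602$)
$\frac{S}{4752} + \frac{1055}{4941} = \frac{402284}{62271 \cdot 4752} + \frac{1055}{4941} = \frac{402284}{62271} \cdot \frac{1}{4752} + 1055 \cdot \frac{1}{4941} = \frac{100571}{73977948} + \frac{1055}{4941} = \frac{969674771}{4512654828}$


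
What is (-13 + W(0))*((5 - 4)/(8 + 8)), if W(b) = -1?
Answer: -7/8 ≈ -0.87500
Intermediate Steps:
(-13 + W(0))*((5 - 4)/(8 + 8)) = (-13 - 1)*((5 - 4)/(8 + 8)) = -14/16 = -14*1/16 = -7/8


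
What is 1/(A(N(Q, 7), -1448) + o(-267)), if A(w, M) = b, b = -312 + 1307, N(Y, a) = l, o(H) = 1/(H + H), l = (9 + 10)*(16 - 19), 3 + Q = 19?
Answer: 534/531329 ≈ 0.0010050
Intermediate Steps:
Q = 16 (Q = -3 + 19 = 16)
l = -57 (l = 19*(-3) = -57)
o(H) = 1/(2*H)
N(Y, a) = -57
b = 995
A(w, M) = 995
1/(A(N(Q, 7), -1448) + o(-267)) = 1/(995 + (½)/(-267)) = 1/(995 + (½)*(-1/267)) = 1/(995 - 1/534) = 1/(531329/534) = 534/531329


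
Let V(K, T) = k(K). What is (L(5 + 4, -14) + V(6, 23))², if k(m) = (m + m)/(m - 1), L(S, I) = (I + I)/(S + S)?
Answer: 1444/2025 ≈ 0.71309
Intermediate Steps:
L(S, I) = I/S (L(S, I) = (2*I)/((2*S)) = (2*I)*(1/(2*S)) = I/S)
k(m) = 2*m/(-1 + m) (k(m) = (2*m)/(-1 + m) = 2*m/(-1 + m))
V(K, T) = 2*K/(-1 + K)
(L(5 + 4, -14) + V(6, 23))² = (-14/(5 + 4) + 2*6/(-1 + 6))² = (-14/9 + 2*6/5)² = (-14*⅑ + 2*6*(⅕))² = (-14/9 + 12/5)² = (38/45)² = 1444/2025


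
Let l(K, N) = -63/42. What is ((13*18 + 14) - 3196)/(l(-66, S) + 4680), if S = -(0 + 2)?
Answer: -5896/9357 ≈ -0.63012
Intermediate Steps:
S = -2 (S = -1*2 = -2)
l(K, N) = -3/2 (l(K, N) = -63*1/42 = -3/2)
((13*18 + 14) - 3196)/(l(-66, S) + 4680) = ((13*18 + 14) - 3196)/(-3/2 + 4680) = ((234 + 14) - 3196)/(9357/2) = (248 - 3196)*(2/9357) = -2948*2/9357 = -5896/9357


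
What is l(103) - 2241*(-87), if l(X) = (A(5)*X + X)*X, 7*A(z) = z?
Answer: 1492077/7 ≈ 2.1315e+5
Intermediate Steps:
A(z) = z/7
l(X) = 12*X²/7 (l(X) = (((⅐)*5)*X + X)*X = (5*X/7 + X)*X = (12*X/7)*X = 12*X²/7)
l(103) - 2241*(-87) = (12/7)*103² - 2241*(-87) = (12/7)*10609 - 1*(-194967) = 127308/7 + 194967 = 1492077/7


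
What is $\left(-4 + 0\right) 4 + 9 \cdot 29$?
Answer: $245$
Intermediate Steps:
$\left(-4 + 0\right) 4 + 9 \cdot 29 = \left(-4\right) 4 + 261 = -16 + 261 = 245$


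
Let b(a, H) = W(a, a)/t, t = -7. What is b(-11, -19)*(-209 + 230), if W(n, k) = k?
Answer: 33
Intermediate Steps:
b(a, H) = -a/7 (b(a, H) = a/(-7) = a*(-⅐) = -a/7)
b(-11, -19)*(-209 + 230) = (-⅐*(-11))*(-209 + 230) = (11/7)*21 = 33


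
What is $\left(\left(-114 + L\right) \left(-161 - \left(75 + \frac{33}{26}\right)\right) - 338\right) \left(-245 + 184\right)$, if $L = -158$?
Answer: $- \frac{50909990}{13} \approx -3.9162 \cdot 10^{6}$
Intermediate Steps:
$\left(\left(-114 + L\right) \left(-161 - \left(75 + \frac{33}{26}\right)\right) - 338\right) \left(-245 + 184\right) = \left(\left(-114 - 158\right) \left(-161 - \left(75 + \frac{33}{26}\right)\right) - 338\right) \left(-245 + 184\right) = \left(- 272 \left(-161 - \frac{1983}{26}\right) - 338\right) \left(-61\right) = \left(\left(-272\right) \left(- \frac{6169}{26}\right) - 338\right) \left(-61\right) = \left(\frac{838984}{13} - 338\right) \left(-61\right) = \frac{834590}{13} \left(-61\right) = - \frac{50909990}{13}$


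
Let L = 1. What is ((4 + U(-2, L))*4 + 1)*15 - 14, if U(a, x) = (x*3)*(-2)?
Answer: -119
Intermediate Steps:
U(a, x) = -6*x (U(a, x) = (3*x)*(-2) = -6*x)
((4 + U(-2, L))*4 + 1)*15 - 14 = ((4 - 6*1)*4 + 1)*15 - 14 = ((4 - 6)*4 + 1)*15 - 14 = (-2*4 + 1)*15 - 14 = (-8 + 1)*15 - 14 = -7*15 - 14 = -105 - 14 = -119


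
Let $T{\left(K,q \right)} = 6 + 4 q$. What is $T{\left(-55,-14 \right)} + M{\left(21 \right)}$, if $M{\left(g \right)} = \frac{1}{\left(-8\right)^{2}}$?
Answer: $- \frac{3199}{64} \approx -49.984$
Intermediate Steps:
$M{\left(g \right)} = \frac{1}{64}$
$T{\left(-55,-14 \right)} + M{\left(21 \right)} = \left(6 + 4 \left(-14\right)\right) + \frac{1}{64} = \left(6 - 56\right) + \frac{1}{64} = -50 + \frac{1}{64} = - \frac{3199}{64}$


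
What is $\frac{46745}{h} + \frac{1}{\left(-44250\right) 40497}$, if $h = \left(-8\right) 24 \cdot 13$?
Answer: $- \frac{13961112954791}{745468776000} \approx -18.728$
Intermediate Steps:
$h = -2496$ ($h = \left(-192\right) 13 = -2496$)
$\frac{46745}{h} + \frac{1}{\left(-44250\right) 40497} = \frac{46745}{-2496} + \frac{1}{\left(-44250\right) 40497} = 46745 \left(- \frac{1}{2496}\right) - \frac{1}{1791992250} = - \frac{46745}{2496} - \frac{1}{1791992250} = - \frac{13961112954791}{745468776000}$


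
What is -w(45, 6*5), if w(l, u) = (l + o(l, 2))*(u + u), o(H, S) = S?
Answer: -2820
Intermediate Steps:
w(l, u) = 2*u*(2 + l) (w(l, u) = (l + 2)*(u + u) = (2 + l)*(2*u) = 2*u*(2 + l))
-w(45, 6*5) = -2*6*5*(2 + 45) = -2*30*47 = -1*2820 = -2820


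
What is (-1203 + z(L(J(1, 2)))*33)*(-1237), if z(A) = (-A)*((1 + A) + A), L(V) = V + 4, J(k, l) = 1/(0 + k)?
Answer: 3733266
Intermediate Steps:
J(k, l) = 1/k
L(V) = 4 + V
z(A) = -A*(1 + 2*A) (z(A) = (-A)*(1 + 2*A) = -A*(1 + 2*A))
(-1203 + z(L(J(1, 2)))*33)*(-1237) = (-1203 - (4 + 1/1)*(1 + 2*(4 + 1/1))*33)*(-1237) = (-1203 - (4 + 1)*(1 + 2*(4 + 1))*33)*(-1237) = (-1203 - 1*5*(1 + 2*5)*33)*(-1237) = (-1203 - 1*5*(1 + 10)*33)*(-1237) = (-1203 - 1*5*11*33)*(-1237) = (-1203 - 55*33)*(-1237) = (-1203 - 1815)*(-1237) = -3018*(-1237) = 3733266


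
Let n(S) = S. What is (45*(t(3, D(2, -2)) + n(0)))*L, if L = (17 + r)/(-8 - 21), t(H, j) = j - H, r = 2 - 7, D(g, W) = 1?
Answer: 1080/29 ≈ 37.241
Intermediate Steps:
r = -5
L = -12/29 (L = (17 - 5)/(-8 - 21) = 12/(-29) = 12*(-1/29) = -12/29 ≈ -0.41379)
(45*(t(3, D(2, -2)) + n(0)))*L = (45*((1 - 1*3) + 0))*(-12/29) = (45*((1 - 3) + 0))*(-12/29) = (45*(-2 + 0))*(-12/29) = (45*(-2))*(-12/29) = -90*(-12/29) = 1080/29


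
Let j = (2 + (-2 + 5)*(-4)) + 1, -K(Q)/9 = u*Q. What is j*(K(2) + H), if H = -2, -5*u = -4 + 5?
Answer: -72/5 ≈ -14.400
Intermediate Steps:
u = -⅕ (u = -(-4 + 5)/5 = -⅕*1 = -⅕ ≈ -0.20000)
K(Q) = 9*Q/5 (K(Q) = -(-9)*Q/5 = 9*Q/5)
j = -9 (j = (2 + 3*(-4)) + 1 = (2 - 12) + 1 = -10 + 1 = -9)
j*(K(2) + H) = -9*((9/5)*2 - 2) = -9*(18/5 - 2) = -9*8/5 = -72/5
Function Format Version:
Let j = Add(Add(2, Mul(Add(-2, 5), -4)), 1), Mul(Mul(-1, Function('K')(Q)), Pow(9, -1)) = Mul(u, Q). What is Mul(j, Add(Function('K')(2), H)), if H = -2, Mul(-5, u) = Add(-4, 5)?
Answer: Rational(-72, 5) ≈ -14.400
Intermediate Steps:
u = Rational(-1, 5) (u = Mul(Rational(-1, 5), Add(-4, 5)) = Mul(Rational(-1, 5), 1) = Rational(-1, 5) ≈ -0.20000)
Function('K')(Q) = Mul(Rational(9, 5), Q) (Function('K')(Q) = Mul(-9, Mul(Rational(-1, 5), Q)) = Mul(Rational(9, 5), Q))
j = -9 (j = Add(Add(2, Mul(3, -4)), 1) = Add(Add(2, -12), 1) = Add(-10, 1) = -9)
Mul(j, Add(Function('K')(2), H)) = Mul(-9, Add(Mul(Rational(9, 5), 2), -2)) = Mul(-9, Add(Rational(18, 5), -2)) = Mul(-9, Rational(8, 5)) = Rational(-72, 5)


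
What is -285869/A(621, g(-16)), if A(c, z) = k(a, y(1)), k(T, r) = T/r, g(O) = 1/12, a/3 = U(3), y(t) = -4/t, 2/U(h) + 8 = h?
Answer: -2858690/3 ≈ -9.5290e+5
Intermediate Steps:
U(h) = 2/(-8 + h)
a = -6/5 (a = 3*(2/(-8 + 3)) = 3*(2/(-5)) = 3*(2*(-1/5)) = 3*(-2/5) = -6/5 ≈ -1.2000)
g(O) = 1/12
A(c, z) = 3/10 (A(c, z) = -6/(5*((-4/1))) = -6/(5*((-4*1))) = -6/5/(-4) = -6/5*(-1/4) = 3/10)
-285869/A(621, g(-16)) = -285869/3/10 = -285869*10/3 = -2858690/3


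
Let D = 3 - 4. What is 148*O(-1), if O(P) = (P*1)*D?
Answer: 148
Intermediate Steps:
D = -1
O(P) = -P (O(P) = (P*1)*(-1) = P*(-1) = -P)
148*O(-1) = 148*(-1*(-1)) = 148*1 = 148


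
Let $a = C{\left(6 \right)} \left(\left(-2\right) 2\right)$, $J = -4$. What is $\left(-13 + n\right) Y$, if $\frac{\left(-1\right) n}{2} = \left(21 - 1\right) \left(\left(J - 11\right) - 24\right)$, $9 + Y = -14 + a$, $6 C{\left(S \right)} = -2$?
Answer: $- \frac{100555}{3} \approx -33518.0$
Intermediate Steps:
$C{\left(S \right)} = - \frac{1}{3}$ ($C{\left(S \right)} = \frac{1}{6} \left(-2\right) = - \frac{1}{3}$)
$a = \frac{4}{3}$ ($a = - \frac{\left(-2\right) 2}{3} = \left(- \frac{1}{3}\right) \left(-4\right) = \frac{4}{3} \approx 1.3333$)
$Y = - \frac{65}{3}$ ($Y = -9 + \left(-14 + \frac{4}{3}\right) = -9 - \frac{38}{3} = - \frac{65}{3} \approx -21.667$)
$n = 1560$ ($n = - 2 \left(21 - 1\right) \left(\left(-4 - 11\right) - 24\right) = - 2 \cdot 20 \left(\left(-4 - 11\right) - 24\right) = - 2 \cdot 20 \left(-15 - 24\right) = - 2 \cdot 20 \left(-39\right) = \left(-2\right) \left(-780\right) = 1560$)
$\left(-13 + n\right) Y = \left(-13 + 1560\right) \left(- \frac{65}{3}\right) = 1547 \left(- \frac{65}{3}\right) = - \frac{100555}{3}$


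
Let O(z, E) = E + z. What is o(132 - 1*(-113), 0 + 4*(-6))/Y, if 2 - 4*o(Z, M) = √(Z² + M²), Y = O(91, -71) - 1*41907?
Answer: -1/83774 + √60601/167548 ≈ 0.0014573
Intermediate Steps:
Y = -41887 (Y = (-71 + 91) - 1*41907 = 20 - 41907 = -41887)
o(Z, M) = ½ - √(M² + Z²)/4 (o(Z, M) = ½ - √(Z² + M²)/4 = ½ - √(M² + Z²)/4)
o(132 - 1*(-113), 0 + 4*(-6))/Y = (½ - √((0 + 4*(-6))² + (132 - 1*(-113))²)/4)/(-41887) = (½ - √((0 - 24)² + (132 + 113)²)/4)*(-1/41887) = (½ - √((-24)² + 245²)/4)*(-1/41887) = (½ - √(576 + 60025)/4)*(-1/41887) = (½ - √60601/4)*(-1/41887) = -1/83774 + √60601/167548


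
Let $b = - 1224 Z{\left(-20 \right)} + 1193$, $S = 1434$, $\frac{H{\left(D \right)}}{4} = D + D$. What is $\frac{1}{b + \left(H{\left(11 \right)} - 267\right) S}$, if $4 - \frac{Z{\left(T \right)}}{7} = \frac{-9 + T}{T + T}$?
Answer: $- \frac{5}{1417766} \approx -3.5267 \cdot 10^{-6}$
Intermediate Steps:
$H{\left(D \right)} = 8 D$ ($H{\left(D \right)} = 4 \left(D + D\right) = 4 \cdot 2 D = 8 D$)
$Z{\left(T \right)} = 28 - \frac{7 \left(-9 + T\right)}{2 T}$ ($Z{\left(T \right)} = 28 - 7 \frac{-9 + T}{T + T} = 28 - 7 \frac{-9 + T}{2 T} = 28 - \frac{7 \left(-9 + T\right)}{2 T}$)
$b = - \frac{134336}{5}$ ($b = - 1224 \frac{7 \left(9 + 7 \left(-20\right)\right)}{2 \left(-20\right)} + 1193 = - 1224 \cdot \frac{7}{2} \left(- \frac{1}{20}\right) \left(9 - 140\right) + 1193 = - 1224 \cdot \frac{7}{2} \left(- \frac{1}{20}\right) \left(-131\right) + 1193 = \left(-1224\right) \frac{917}{40} + 1193 = - \frac{140301}{5} + 1193 = - \frac{134336}{5} \approx -26867.0$)
$\frac{1}{b + \left(H{\left(11 \right)} - 267\right) S} = \frac{1}{- \frac{134336}{5} + \left(8 \cdot 11 - 267\right) 1434} = \frac{1}{- \frac{134336}{5} + \left(88 - 267\right) 1434} = \frac{1}{- \frac{134336}{5} - 256686} = \frac{1}{- \frac{1417766}{5}} = - \frac{5}{1417766}$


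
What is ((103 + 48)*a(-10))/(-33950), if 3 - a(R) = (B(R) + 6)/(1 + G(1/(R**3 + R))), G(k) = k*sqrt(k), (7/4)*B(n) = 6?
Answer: 2333631763943/81617010962550 + 335522*I*sqrt(1010)/8161701096255 ≈ 0.028592 + 1.3065e-6*I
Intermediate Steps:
B(n) = 24/7 (B(n) = (4/7)*6 = 24/7)
G(k) = k**(3/2)
a(R) = 3 - 66/(7*(1 + (1/(R + R**3))**(3/2))) (a(R) = 3 - (24/7 + 6)/(1 + (1/(R**3 + R))**(3/2)) = 3 - 66/(7*(1 + (1/(R + R**3))**(3/2))))
((103 + 48)*a(-10))/(-33950) = ((103 + 48)*((-45 + 21*(1/(-10 + (-10)**3))**(3/2))/(7 + 7*(1/(-10 + (-10)**3))**(3/2))))/(-33950) = (151*((-45 + 21*(1/(-10 - 1000))**(3/2))/(7 + 7*(1/(-10 - 1000))**(3/2))))*(-1/33950) = (151*((-45 + 21*(1/(-1010))**(3/2))/(7 + 7*(1/(-1010))**(3/2))))*(-1/33950) = (151*((-45 + 21*(-1/1010)**(3/2))/(7 + 7*(-1/1010)**(3/2))))*(-1/33950) = (151*((-45 + 21*(-I*sqrt(1010)/1020100))/(7 + 7*(-I*sqrt(1010)/1020100))))*(-1/33950) = (151*((-45 - 21*I*sqrt(1010)/1020100)/(7 - 7*I*sqrt(1010)/1020100)))*(-1/33950) = (151*(-45 - 21*I*sqrt(1010)/1020100)/(7 - 7*I*sqrt(1010)/1020100))*(-1/33950) = -151*(-45 - 21*I*sqrt(1010)/1020100)/(33950*(7 - 7*I*sqrt(1010)/1020100))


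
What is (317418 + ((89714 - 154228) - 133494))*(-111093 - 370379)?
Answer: -57492571520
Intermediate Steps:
(317418 + ((89714 - 154228) - 133494))*(-111093 - 370379) = (317418 + (-64514 - 133494))*(-481472) = (317418 - 198008)*(-481472) = 119410*(-481472) = -57492571520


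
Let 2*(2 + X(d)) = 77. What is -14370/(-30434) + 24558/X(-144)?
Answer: 747922677/1110841 ≈ 673.29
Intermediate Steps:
X(d) = 73/2 (X(d) = -2 + (½)*77 = -2 + 77/2 = 73/2)
-14370/(-30434) + 24558/X(-144) = -14370/(-30434) + 24558/(73/2) = -14370*(-1/30434) + 24558*(2/73) = 7185/15217 + 49116/73 = 747922677/1110841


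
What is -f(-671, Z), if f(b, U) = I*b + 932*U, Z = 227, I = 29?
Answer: -192105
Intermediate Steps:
f(b, U) = 29*b + 932*U
-f(-671, Z) = -(29*(-671) + 932*227) = -(-19459 + 211564) = -1*192105 = -192105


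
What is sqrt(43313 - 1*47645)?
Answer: 38*I*sqrt(3) ≈ 65.818*I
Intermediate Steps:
sqrt(43313 - 1*47645) = sqrt(43313 - 47645) = sqrt(-4332) = 38*I*sqrt(3)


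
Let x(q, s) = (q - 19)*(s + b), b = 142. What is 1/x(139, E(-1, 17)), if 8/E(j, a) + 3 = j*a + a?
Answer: 1/16720 ≈ 5.9809e-5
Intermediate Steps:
E(j, a) = 8/(-3 + a + a*j) (E(j, a) = 8/(-3 + (j*a + a)) = 8/(-3 + (a*j + a)) = 8/(-3 + (a + a*j)) = 8/(-3 + a + a*j))
x(q, s) = (-19 + q)*(142 + s) (x(q, s) = (q - 19)*(s + 142) = (-19 + q)*(142 + s))
1/x(139, E(-1, 17)) = 1/(-2698 - 152/(-3 + 17 + 17*(-1)) + 142*139 + 139*(8/(-3 + 17 + 17*(-1)))) = 1/(-2698 - 152/(-3 + 17 - 17) + 19738 + 139*(8/(-3 + 17 - 17))) = 1/(-2698 - 152/(-3) + 19738 + 139*(8/(-3))) = 1/(-2698 - 152*(-1)/3 + 19738 + 139*(8*(-1/3))) = 1/(-2698 - 19*(-8/3) + 19738 + 139*(-8/3)) = 1/(-2698 + 152/3 + 19738 - 1112/3) = 1/16720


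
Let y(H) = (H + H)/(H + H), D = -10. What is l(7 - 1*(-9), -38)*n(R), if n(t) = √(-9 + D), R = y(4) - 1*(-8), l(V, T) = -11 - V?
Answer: -27*I*√19 ≈ -117.69*I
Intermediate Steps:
y(H) = 1 (y(H) = (2*H)/((2*H)) = (2*H)*(1/(2*H)) = 1)
R = 9 (R = 1 - 1*(-8) = 1 + 8 = 9)
n(t) = I*√19 (n(t) = √(-9 - 10) = √(-19) = I*√19)
l(7 - 1*(-9), -38)*n(R) = (-11 - (7 - 1*(-9)))*(I*√19) = (-11 - (7 + 9))*(I*√19) = (-11 - 1*16)*(I*√19) = (-11 - 16)*(I*√19) = -27*I*√19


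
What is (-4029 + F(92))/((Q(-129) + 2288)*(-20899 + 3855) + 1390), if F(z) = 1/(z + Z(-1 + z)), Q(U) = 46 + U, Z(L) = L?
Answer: 368653/3438627645 ≈ 0.00010721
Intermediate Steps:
F(z) = 1/(-1 + 2*z) (F(z) = 1/(z + (-1 + z)) = 1/(-1 + 2*z))
(-4029 + F(92))/((Q(-129) + 2288)*(-20899 + 3855) + 1390) = (-4029 + 1/(-1 + 2*92))/(((46 - 129) + 2288)*(-20899 + 3855) + 1390) = (-4029 + 1/(-1 + 184))/((-83 + 2288)*(-17044) + 1390) = (-4029 + 1/183)/(2205*(-17044) + 1390) = (-4029 + 1/183)/(-37582020 + 1390) = -737306/183/(-37580630) = -737306/183*(-1/37580630) = 368653/3438627645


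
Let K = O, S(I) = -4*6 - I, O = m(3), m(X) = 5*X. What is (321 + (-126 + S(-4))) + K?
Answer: 190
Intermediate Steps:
O = 15 (O = 5*3 = 15)
S(I) = -24 - I
K = 15
(321 + (-126 + S(-4))) + K = (321 + (-126 + (-24 - 1*(-4)))) + 15 = (321 + (-126 + (-24 + 4))) + 15 = (321 + (-126 - 20)) + 15 = (321 - 146) + 15 = 175 + 15 = 190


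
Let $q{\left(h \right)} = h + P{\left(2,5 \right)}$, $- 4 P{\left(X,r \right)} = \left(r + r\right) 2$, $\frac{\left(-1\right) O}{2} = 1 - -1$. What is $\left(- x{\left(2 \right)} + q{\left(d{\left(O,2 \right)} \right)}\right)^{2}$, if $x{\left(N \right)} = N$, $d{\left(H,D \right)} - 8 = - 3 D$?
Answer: $25$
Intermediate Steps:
$O = -4$ ($O = - 2 \left(1 - -1\right) = - 2 \left(1 + 1\right) = \left(-2\right) 2 = -4$)
$P{\left(X,r \right)} = - r$ ($P{\left(X,r \right)} = - \frac{\left(r + r\right) 2}{4} = - \frac{2 r 2}{4} = - \frac{4 r}{4} = - r$)
$d{\left(H,D \right)} = 8 - 3 D$
$q{\left(h \right)} = -5 + h$ ($q{\left(h \right)} = h - 5 = -5 + h$)
$\left(- x{\left(2 \right)} + q{\left(d{\left(O,2 \right)} \right)}\right)^{2} = \left(\left(-1\right) 2 + \left(-5 + \left(8 - 6\right)\right)\right)^{2} = \left(-2 + \left(-5 + \left(8 - 6\right)\right)\right)^{2} = \left(-2 + \left(-5 + 2\right)\right)^{2} = \left(-2 - 3\right)^{2} = \left(-5\right)^{2} = 25$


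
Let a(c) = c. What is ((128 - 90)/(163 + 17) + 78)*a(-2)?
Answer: -7039/45 ≈ -156.42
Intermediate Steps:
((128 - 90)/(163 + 17) + 78)*a(-2) = ((128 - 90)/(163 + 17) + 78)*(-2) = (38/180 + 78)*(-2) = (38*(1/180) + 78)*(-2) = (19/90 + 78)*(-2) = (7039/90)*(-2) = -7039/45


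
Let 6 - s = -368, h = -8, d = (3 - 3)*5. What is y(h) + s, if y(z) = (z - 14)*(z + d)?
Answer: 550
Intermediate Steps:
d = 0 (d = 0*5 = 0)
s = 374 (s = 6 - 1*(-368) = 6 + 368 = 374)
y(z) = z*(-14 + z) (y(z) = (z - 14)*(z + 0) = (-14 + z)*z = z*(-14 + z))
y(h) + s = -8*(-14 - 8) + 374 = -8*(-22) + 374 = 176 + 374 = 550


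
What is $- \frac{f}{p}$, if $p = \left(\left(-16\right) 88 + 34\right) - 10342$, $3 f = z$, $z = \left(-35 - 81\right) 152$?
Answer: $- \frac{152}{303} \approx -0.50165$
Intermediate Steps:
$z = -17632$ ($z = \left(-116\right) 152 = -17632$)
$f = - \frac{17632}{3}$ ($f = \frac{1}{3} \left(-17632\right) = - \frac{17632}{3} \approx -5877.3$)
$p = -11716$ ($p = \left(-1408 + 34\right) - 10342 = -1374 - 10342 = -11716$)
$- \frac{f}{p} = - \frac{-17632}{3 \left(-11716\right)} = - \frac{\left(-17632\right) \left(-1\right)}{3 \cdot 11716} = \left(-1\right) \frac{152}{303} = - \frac{152}{303}$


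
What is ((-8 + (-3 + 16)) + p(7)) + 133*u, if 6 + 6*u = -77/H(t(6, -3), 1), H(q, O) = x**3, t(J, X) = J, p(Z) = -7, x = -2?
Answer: 3761/48 ≈ 78.354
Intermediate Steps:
H(q, O) = -8 (H(q, O) = (-2)**3 = -8)
u = 29/48 (u = -1 + (-77/(-8))/6 = -1 + (-77*(-1/8))/6 = -1 + (1/6)*(77/8) = -1 + 77/48 = 29/48 ≈ 0.60417)
((-8 + (-3 + 16)) + p(7)) + 133*u = ((-8 + (-3 + 16)) - 7) + 133*(29/48) = ((-8 + 13) - 7) + 3857/48 = (5 - 7) + 3857/48 = -2 + 3857/48 = 3761/48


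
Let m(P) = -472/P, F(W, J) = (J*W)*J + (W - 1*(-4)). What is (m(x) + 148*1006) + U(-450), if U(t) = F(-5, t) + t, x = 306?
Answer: -132201875/153 ≈ -8.6406e+5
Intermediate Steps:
F(W, J) = 4 + W + W*J**2 (F(W, J) = W*J**2 + (W + 4) = W*J**2 + (4 + W) = 4 + W + W*J**2)
U(t) = -1 + t - 5*t**2 (U(t) = (4 - 5 - 5*t**2) + t = (-1 - 5*t**2) + t = -1 + t - 5*t**2)
(m(x) + 148*1006) + U(-450) = (-472/306 + 148*1006) + (-1 - 450 - 5*(-450)**2) = (-472*1/306 + 148888) + (-1 - 450 - 5*202500) = (-236/153 + 148888) + (-1 - 450 - 1012500) = 22779628/153 - 1012951 = -132201875/153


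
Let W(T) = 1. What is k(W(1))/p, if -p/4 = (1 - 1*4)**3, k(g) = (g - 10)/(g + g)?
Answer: -1/24 ≈ -0.041667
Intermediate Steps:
k(g) = (-10 + g)/(2*g) (k(g) = (-10 + g)/((2*g)) = (-10 + g)*(1/(2*g)) = (-10 + g)/(2*g))
p = 108 (p = -4*(1 - 1*4)**3 = -4*(1 - 4)**3 = -4*(-3)**3 = -4*(-27) = 108)
k(W(1))/p = ((1/2)*(-10 + 1)/1)/108 = ((1/2)*1*(-9))*(1/108) = -9/2*1/108 = -1/24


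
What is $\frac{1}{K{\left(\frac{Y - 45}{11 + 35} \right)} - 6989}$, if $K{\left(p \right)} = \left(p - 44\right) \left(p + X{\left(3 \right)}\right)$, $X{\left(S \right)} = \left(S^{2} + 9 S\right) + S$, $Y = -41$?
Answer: $- \frac{529}{4598151} \approx -0.00011505$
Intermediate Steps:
$X{\left(S \right)} = S^{2} + 10 S$
$K{\left(p \right)} = \left(-44 + p\right) \left(39 + p\right)$ ($K{\left(p \right)} = \left(p - 44\right) \left(p + 3 \left(10 + 3\right)\right) = \left(-44 + p\right) \left(p + 3 \cdot 13\right) = \left(-44 + p\right) \left(p + 39\right) = \left(-44 + p\right) \left(39 + p\right)$)
$\frac{1}{K{\left(\frac{Y - 45}{11 + 35} \right)} - 6989} = \frac{1}{\left(-1716 + \left(\frac{-41 - 45}{11 + 35}\right)^{2} - 5 \frac{-41 - 45}{11 + 35}\right) - 6989} = \frac{1}{\left(-1716 + \left(- \frac{86}{46}\right)^{2} - 5 \left(- \frac{86}{46}\right)\right) - 6989} = \frac{1}{\left(-1716 + \left(\left(-86\right) \frac{1}{46}\right)^{2} - 5 \left(\left(-86\right) \frac{1}{46}\right)\right) - 6989} = \frac{1}{\left(-1716 + \left(- \frac{43}{23}\right)^{2} - - \frac{215}{23}\right) - 6989} = \frac{1}{\left(-1716 + \frac{1849}{529} + \frac{215}{23}\right) - 6989} = \frac{1}{- \frac{900970}{529} - 6989} = \frac{1}{- \frac{4598151}{529}} = - \frac{529}{4598151}$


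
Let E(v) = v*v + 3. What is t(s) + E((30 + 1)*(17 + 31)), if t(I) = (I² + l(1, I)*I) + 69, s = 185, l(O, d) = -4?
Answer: 2247701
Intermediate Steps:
E(v) = 3 + v² (E(v) = v² + 3 = 3 + v²)
t(I) = 69 + I² - 4*I (t(I) = (I² - 4*I) + 69 = 69 + I² - 4*I)
t(s) + E((30 + 1)*(17 + 31)) = (69 + 185² - 4*185) + (3 + ((30 + 1)*(17 + 31))²) = (69 + 34225 - 740) + (3 + (31*48)²) = 33554 + (3 + 1488²) = 33554 + (3 + 2214144) = 33554 + 2214147 = 2247701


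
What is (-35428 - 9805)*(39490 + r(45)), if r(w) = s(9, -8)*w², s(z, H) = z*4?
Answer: -5083736870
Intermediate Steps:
s(z, H) = 4*z
r(w) = 36*w² (r(w) = (4*9)*w² = 36*w²)
(-35428 - 9805)*(39490 + r(45)) = (-35428 - 9805)*(39490 + 36*45²) = -45233*(39490 + 36*2025) = -45233*(39490 + 72900) = -45233*112390 = -5083736870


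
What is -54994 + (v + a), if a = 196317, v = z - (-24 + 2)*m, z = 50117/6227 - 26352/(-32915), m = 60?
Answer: 29238166181274/204961705 ≈ 1.4265e+5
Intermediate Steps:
z = 1813694959/204961705 (z = 50117*(1/6227) - 26352*(-1/32915) = 50117/6227 + 26352/32915 = 1813694959/204961705 ≈ 8.8489)
v = 272363145559/204961705 (v = 1813694959/204961705 - (-24 + 2)*60 = 1813694959/204961705 - (-22)*60 = 1813694959/204961705 - 1*(-1320) = 1813694959/204961705 + 1320 = 272363145559/204961705 ≈ 1328.8)
-54994 + (v + a) = -54994 + (272363145559/204961705 + 196317) = -54994 + 40509830186044/204961705 = 29238166181274/204961705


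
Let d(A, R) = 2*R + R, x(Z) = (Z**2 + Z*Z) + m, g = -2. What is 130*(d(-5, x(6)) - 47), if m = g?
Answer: 21190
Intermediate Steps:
m = -2
x(Z) = -2 + 2*Z**2 (x(Z) = (Z**2 + Z*Z) - 2 = (Z**2 + Z**2) - 2 = 2*Z**2 - 2 = -2 + 2*Z**2)
d(A, R) = 3*R
130*(d(-5, x(6)) - 47) = 130*(3*(-2 + 2*6**2) - 47) = 130*(3*(-2 + 2*36) - 47) = 130*(3*(-2 + 72) - 47) = 130*(3*70 - 47) = 130*(210 - 47) = 130*163 = 21190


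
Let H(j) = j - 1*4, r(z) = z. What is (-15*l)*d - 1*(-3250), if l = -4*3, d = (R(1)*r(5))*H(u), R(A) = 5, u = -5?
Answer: -37250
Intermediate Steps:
H(j) = -4 + j (H(j) = j - 4 = -4 + j)
d = -225 (d = (5*5)*(-4 - 5) = 25*(-9) = -225)
l = -12
(-15*l)*d - 1*(-3250) = -15*(-12)*(-225) - 1*(-3250) = 180*(-225) + 3250 = -40500 + 3250 = -37250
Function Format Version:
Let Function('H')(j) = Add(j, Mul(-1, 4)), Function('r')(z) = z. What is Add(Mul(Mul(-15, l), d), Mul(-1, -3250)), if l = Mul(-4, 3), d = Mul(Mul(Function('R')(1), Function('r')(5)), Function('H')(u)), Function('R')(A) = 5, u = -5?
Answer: -37250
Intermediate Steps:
Function('H')(j) = Add(-4, j) (Function('H')(j) = Add(j, -4) = Add(-4, j))
d = -225 (d = Mul(Mul(5, 5), Add(-4, -5)) = Mul(25, -9) = -225)
l = -12
Add(Mul(Mul(-15, l), d), Mul(-1, -3250)) = Add(Mul(Mul(-15, -12), -225), Mul(-1, -3250)) = Add(Mul(180, -225), 3250) = Add(-40500, 3250) = -37250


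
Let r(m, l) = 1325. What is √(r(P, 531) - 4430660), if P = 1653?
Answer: I*√4429335 ≈ 2104.6*I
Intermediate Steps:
√(r(P, 531) - 4430660) = √(1325 - 4430660) = √(-4429335) = I*√4429335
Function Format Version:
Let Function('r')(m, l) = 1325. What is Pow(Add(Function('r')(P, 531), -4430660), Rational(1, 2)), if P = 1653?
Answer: Mul(I, Pow(4429335, Rational(1, 2))) ≈ Mul(2104.6, I)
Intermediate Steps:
Pow(Add(Function('r')(P, 531), -4430660), Rational(1, 2)) = Pow(Add(1325, -4430660), Rational(1, 2)) = Pow(-4429335, Rational(1, 2)) = Mul(I, Pow(4429335, Rational(1, 2)))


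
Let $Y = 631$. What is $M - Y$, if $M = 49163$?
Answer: $48532$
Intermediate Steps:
$M - Y = 49163 - 631 = 48532$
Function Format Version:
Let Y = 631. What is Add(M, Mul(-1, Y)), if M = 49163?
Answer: 48532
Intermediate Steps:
Add(M, Mul(-1, Y)) = Add(49163, Mul(-1, 631)) = Add(49163, -631) = 48532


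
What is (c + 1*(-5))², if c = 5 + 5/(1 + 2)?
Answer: 25/9 ≈ 2.7778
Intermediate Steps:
c = 20/3 (c = 5 + 5/3 = 20/3 ≈ 6.6667)
(c + 1*(-5))² = (20/3 + 1*(-5))² = (20/3 - 5)² = (5/3)² = 25/9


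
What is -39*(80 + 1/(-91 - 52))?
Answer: -34317/11 ≈ -3119.7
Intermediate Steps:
-39*(80 + 1/(-91 - 52)) = -39*(80 + 1/(-143)) = -39*(80 - 1/143) = -39*11439/143 = -34317/11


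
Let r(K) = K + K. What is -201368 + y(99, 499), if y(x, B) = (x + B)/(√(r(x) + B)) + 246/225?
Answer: -15102518/75 + 598*√697/697 ≈ -2.0134e+5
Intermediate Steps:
r(K) = 2*K
y(x, B) = 82/75 + (B + x)/√(B + 2*x) (y(x, B) = (x + B)/(√(2*x + B)) + 246/225 = (B + x)/(√(B + 2*x)) + 246*(1/225) = (B + x)/√(B + 2*x) + 82/75 = 82/75 + (B + x)/√(B + 2*x))
-201368 + y(99, 499) = -201368 + (499 + 99 + 82*√(499 + 2*99)/75)/√(499 + 2*99) = -201368 + (499 + 99 + 82*√(499 + 198)/75)/√(499 + 198) = -201368 + (499 + 99 + 82*√697/75)/√697 = -201368 + (√697/697)*(598 + 82*√697/75) = -201368 + √697*(598 + 82*√697/75)/697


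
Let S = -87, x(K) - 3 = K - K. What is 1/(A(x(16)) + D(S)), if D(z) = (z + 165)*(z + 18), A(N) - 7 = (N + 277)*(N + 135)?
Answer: 1/33265 ≈ 3.0062e-5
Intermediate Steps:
x(K) = 3 (x(K) = 3 + (K - K) = 3 + 0 = 3)
A(N) = 7 + (135 + N)*(277 + N) (A(N) = 7 + (N + 277)*(N + 135) = 7 + (277 + N)*(135 + N) = 7 + (135 + N)*(277 + N))
D(z) = (18 + z)*(165 + z) (D(z) = (165 + z)*(18 + z) = (18 + z)*(165 + z))
1/(A(x(16)) + D(S)) = 1/((37402 + 3² + 412*3) + (2970 + (-87)² + 183*(-87))) = 1/((37402 + 9 + 1236) + (2970 + 7569 - 15921)) = 1/(38647 - 5382) = 1/33265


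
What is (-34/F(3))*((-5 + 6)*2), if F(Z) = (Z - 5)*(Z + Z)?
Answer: 17/3 ≈ 5.6667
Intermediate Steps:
F(Z) = 2*Z*(-5 + Z) (F(Z) = (-5 + Z)*(2*Z) = 2*Z*(-5 + Z))
(-34/F(3))*((-5 + 6)*2) = (-34/(2*3*(-5 + 3)))*((-5 + 6)*2) = (-34/(2*3*(-2)))*(1*2) = (-34/(-12))*2 = -1/12*(-34)*2 = (17/6)*2 = 17/3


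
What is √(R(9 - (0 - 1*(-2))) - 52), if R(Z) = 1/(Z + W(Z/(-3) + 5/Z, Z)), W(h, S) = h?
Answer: I*√661615/113 ≈ 7.1982*I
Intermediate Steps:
R(Z) = 1/(5/Z + 2*Z/3) (R(Z) = 1/(Z + (Z/(-3) + 5/Z)) = 1/(Z + (Z*(-⅓) + 5/Z)) = 1/(Z + (-Z/3 + 5/Z)) = 1/(Z + (5/Z - Z/3)) = 1/(5/Z + 2*Z/3))
√(R(9 - (0 - 1*(-2))) - 52) = √(3*(9 - (0 - 1*(-2)))/(15 + 2*(9 - (0 - 1*(-2)))²) - 52) = √(3*(9 - (0 + 2))/(15 + 2*(9 - (0 + 2))²) - 52) = √(3*(9 - 1*2)/(15 + 2*(9 - 1*2)²) - 52) = √(3*(9 - 2)/(15 + 2*(9 - 2)²) - 52) = √(3*7/(15 + 2*7²) - 52) = √(3*7/(15 + 2*49) - 52) = √(3*7/(15 + 98) - 52) = √(3*7/113 - 52) = √(3*7*(1/113) - 52) = √(21/113 - 52) = √(-5855/113) = I*√661615/113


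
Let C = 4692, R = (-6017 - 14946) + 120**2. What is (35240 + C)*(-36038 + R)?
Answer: -1701143132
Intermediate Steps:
R = -6563 (R = -20963 + 14400 = -6563)
(35240 + C)*(-36038 + R) = (35240 + 4692)*(-36038 - 6563) = 39932*(-42601) = -1701143132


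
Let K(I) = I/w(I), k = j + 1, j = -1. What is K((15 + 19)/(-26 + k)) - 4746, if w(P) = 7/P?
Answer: -5614229/1183 ≈ -4745.8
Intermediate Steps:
k = 0 (k = -1 + 1 = 0)
K(I) = I²/7 (K(I) = I/((7/I)) = I*(I/7) = I²/7)
K((15 + 19)/(-26 + k)) - 4746 = ((15 + 19)/(-26 + 0))²/7 - 4746 = (34/(-26))²/7 - 4746 = (34*(-1/26))²/7 - 4746 = (-17/13)²/7 - 4746 = (⅐)*(289/169) - 4746 = 289/1183 - 4746 = -5614229/1183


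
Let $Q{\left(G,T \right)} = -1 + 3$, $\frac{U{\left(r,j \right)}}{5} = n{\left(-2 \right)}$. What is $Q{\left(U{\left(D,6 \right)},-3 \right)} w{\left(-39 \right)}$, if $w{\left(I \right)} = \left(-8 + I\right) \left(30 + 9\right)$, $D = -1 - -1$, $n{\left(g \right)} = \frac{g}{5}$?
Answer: $-3666$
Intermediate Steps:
$n{\left(g \right)} = \frac{g}{5}$ ($n{\left(g \right)} = g \frac{1}{5} = \frac{g}{5}$)
$D = 0$ ($D = -1 + 1 = 0$)
$w{\left(I \right)} = -312 + 39 I$ ($w{\left(I \right)} = \left(-8 + I\right) 39 = -312 + 39 I$)
$U{\left(r,j \right)} = -2$ ($U{\left(r,j \right)} = 5 \cdot \frac{1}{5} \left(-2\right) = 5 \left(- \frac{2}{5}\right) = -2$)
$Q{\left(G,T \right)} = 2$
$Q{\left(U{\left(D,6 \right)},-3 \right)} w{\left(-39 \right)} = 2 \left(-312 + 39 \left(-39\right)\right) = 2 \left(-312 - 1521\right) = 2 \left(-1833\right) = -3666$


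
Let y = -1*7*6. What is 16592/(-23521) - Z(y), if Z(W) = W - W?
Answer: -16592/23521 ≈ -0.70541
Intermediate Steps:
y = -42 (y = -7*6 = -42)
Z(W) = 0
16592/(-23521) - Z(y) = 16592/(-23521) - 1*0 = 16592*(-1/23521) + 0 = -16592/23521 + 0 = -16592/23521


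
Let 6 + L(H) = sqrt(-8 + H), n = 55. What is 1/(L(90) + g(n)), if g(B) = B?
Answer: 49/2319 - sqrt(82)/2319 ≈ 0.017225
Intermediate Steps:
L(H) = -6 + sqrt(-8 + H)
1/(L(90) + g(n)) = 1/((-6 + sqrt(-8 + 90)) + 55) = 1/((-6 + sqrt(82)) + 55) = 1/(49 + sqrt(82))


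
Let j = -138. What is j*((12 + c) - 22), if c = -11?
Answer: 2898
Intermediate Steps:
j*((12 + c) - 22) = -138*((12 - 11) - 22) = -138*(1 - 22) = -138*(-21) = 2898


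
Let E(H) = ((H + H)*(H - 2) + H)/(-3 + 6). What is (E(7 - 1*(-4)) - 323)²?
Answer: 577600/9 ≈ 64178.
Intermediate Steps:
E(H) = H/3 + 2*H*(-2 + H)/3 (E(H) = ((2*H)*(-2 + H) + H)/3 = (2*H*(-2 + H) + H)*(⅓) = (H + 2*H*(-2 + H))*(⅓) = H/3 + 2*H*(-2 + H)/3)
(E(7 - 1*(-4)) - 323)² = ((7 - 1*(-4))*(-3 + 2*(7 - 1*(-4)))/3 - 323)² = ((7 + 4)*(-3 + 2*(7 + 4))/3 - 323)² = ((⅓)*11*(-3 + 2*11) - 323)² = ((⅓)*11*(-3 + 22) - 323)² = ((⅓)*11*19 - 323)² = (209/3 - 323)² = (-760/3)² = 577600/9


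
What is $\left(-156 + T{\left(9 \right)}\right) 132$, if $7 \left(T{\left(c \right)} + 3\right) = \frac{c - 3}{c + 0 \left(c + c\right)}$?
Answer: $- \frac{146828}{7} \approx -20975.0$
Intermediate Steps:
$T{\left(c \right)} = -3 + \frac{-3 + c}{7 c}$ ($T{\left(c \right)} = -3 + \frac{\left(c - 3\right) \frac{1}{c + 0 \left(c + c\right)}}{7} = -3 + \frac{\left(-3 + c\right) \frac{1}{c + 0 \cdot 2 c}}{7} = -3 + \frac{\left(-3 + c\right) \frac{1}{c + 0}}{7} = -3 + \frac{\left(-3 + c\right) \frac{1}{c}}{7} = -3 + \frac{\frac{1}{c} \left(-3 + c\right)}{7} = -3 + \frac{-3 + c}{7 c}$)
$\left(-156 + T{\left(9 \right)}\right) 132 = \left(-156 + \frac{-3 - 180}{7 \cdot 9}\right) 132 = \left(-156 + \frac{1}{7} \cdot \frac{1}{9} \left(-3 - 180\right)\right) 132 = \left(-156 + \frac{1}{7} \cdot \frac{1}{9} \left(-183\right)\right) 132 = \left(-156 - \frac{61}{21}\right) 132 = \left(- \frac{3337}{21}\right) 132 = - \frac{146828}{7}$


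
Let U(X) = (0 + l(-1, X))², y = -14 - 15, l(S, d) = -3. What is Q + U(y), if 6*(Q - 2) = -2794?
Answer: -1364/3 ≈ -454.67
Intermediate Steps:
Q = -1391/3 (Q = 2 + (⅙)*(-2794) = 2 - 1397/3 = -1391/3 ≈ -463.67)
y = -29
U(X) = 9 (U(X) = (0 - 3)² = (-3)² = 9)
Q + U(y) = -1391/3 + 9 = -1364/3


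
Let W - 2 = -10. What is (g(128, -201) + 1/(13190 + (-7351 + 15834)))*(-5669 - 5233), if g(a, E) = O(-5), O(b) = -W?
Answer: -1890243270/21673 ≈ -87217.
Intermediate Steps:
W = -8 (W = 2 - 10 = -8)
O(b) = 8 (O(b) = -1*(-8) = 8)
g(a, E) = 8
(g(128, -201) + 1/(13190 + (-7351 + 15834)))*(-5669 - 5233) = (8 + 1/(13190 + (-7351 + 15834)))*(-5669 - 5233) = (8 + 1/(13190 + 8483))*(-10902) = (8 + 1/21673)*(-10902) = (173385/21673)*(-10902) = -1890243270/21673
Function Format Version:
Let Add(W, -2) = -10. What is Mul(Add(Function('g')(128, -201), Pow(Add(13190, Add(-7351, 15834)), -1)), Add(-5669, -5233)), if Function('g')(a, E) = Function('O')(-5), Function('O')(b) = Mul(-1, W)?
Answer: Rational(-1890243270, 21673) ≈ -87217.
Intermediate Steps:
W = -8 (W = Add(2, -10) = -8)
Function('O')(b) = 8 (Function('O')(b) = Mul(-1, -8) = 8)
Function('g')(a, E) = 8
Mul(Add(Function('g')(128, -201), Pow(Add(13190, Add(-7351, 15834)), -1)), Add(-5669, -5233)) = Mul(Add(8, Pow(Add(13190, Add(-7351, 15834)), -1)), Add(-5669, -5233)) = Mul(Add(8, Pow(Add(13190, 8483), -1)), -10902) = Mul(Add(8, Pow(21673, -1)), -10902) = Mul(Add(8, Rational(1, 21673)), -10902) = Mul(Rational(173385, 21673), -10902) = Rational(-1890243270, 21673)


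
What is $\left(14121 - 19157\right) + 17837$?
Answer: $12801$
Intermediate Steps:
$\left(14121 - 19157\right) + 17837 = -5036 + 17837 = 12801$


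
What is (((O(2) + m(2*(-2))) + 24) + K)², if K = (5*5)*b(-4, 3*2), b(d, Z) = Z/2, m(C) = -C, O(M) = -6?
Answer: 9409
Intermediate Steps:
b(d, Z) = Z/2 (b(d, Z) = Z*(½) = Z/2)
K = 75 (K = (5*5)*((3*2)/2) = 25*((½)*6) = 25*3 = 75)
(((O(2) + m(2*(-2))) + 24) + K)² = (((-6 - 2*(-2)) + 24) + 75)² = (((-6 - 1*(-4)) + 24) + 75)² = (((-6 + 4) + 24) + 75)² = ((-2 + 24) + 75)² = (22 + 75)² = 97² = 9409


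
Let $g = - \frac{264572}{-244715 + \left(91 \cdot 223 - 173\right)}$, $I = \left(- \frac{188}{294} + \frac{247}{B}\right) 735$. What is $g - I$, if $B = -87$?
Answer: $\frac{2380038409}{930465} \approx 2557.9$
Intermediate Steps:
$I = - \frac{74145}{29}$ ($I = \left(- \frac{188}{294} + \frac{247}{-87}\right) 735 = \left(\left(-188\right) \frac{1}{294} + 247 \left(- \frac{1}{87}\right)\right) 735 = \left(- \frac{94}{147} - \frac{247}{87}\right) 735 = \left(- \frac{4943}{1421}\right) 735 = - \frac{74145}{29} \approx -2556.7$)
$g = \frac{37796}{32085}$ ($g = - \frac{264572}{-244715 + \left(20293 - 173\right)} = - \frac{264572}{-244715 + 20120} = - \frac{264572}{-224595} = \left(-264572\right) \left(- \frac{1}{224595}\right) = \frac{37796}{32085} \approx 1.178$)
$g - I = \frac{37796}{32085} - - \frac{74145}{29} = \frac{37796}{32085} + \frac{74145}{29} = \frac{2380038409}{930465}$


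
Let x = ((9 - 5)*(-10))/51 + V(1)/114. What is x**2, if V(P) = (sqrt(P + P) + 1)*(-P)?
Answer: 787649/1251948 + 1537*sqrt(2)/110466 ≈ 0.64882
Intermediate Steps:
V(P) = -P*(1 + sqrt(2)*sqrt(P)) (V(P) = (sqrt(2*P) + 1)*(-P) = (sqrt(2)*sqrt(P) + 1)*(-P) = (1 + sqrt(2)*sqrt(P))*(-P) = -P*(1 + sqrt(2)*sqrt(P)))
x = -1537/1938 - sqrt(2)/114 (x = ((9 - 5)*(-10))/51 + (-1*1 - sqrt(2)*1**(3/2))/114 = (4*(-10))*(1/51) + (-1 - 1*sqrt(2)*1)*(1/114) = -40*1/51 + (-1 - sqrt(2))*(1/114) = -40/51 + (-1/114 - sqrt(2)/114) = -1537/1938 - sqrt(2)/114 ≈ -0.80549)
x**2 = (-1537/1938 - sqrt(2)/114)**2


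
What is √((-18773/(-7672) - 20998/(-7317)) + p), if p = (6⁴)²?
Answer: √147025334254095069654/9356004 ≈ 1296.0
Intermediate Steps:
p = 1679616 (p = 1296² = 1679616)
√((-18773/(-7672) - 20998/(-7317)) + p) = √((-18773/(-7672) - 20998/(-7317)) + 1679616) = √((-18773*(-1/7672) - 20998*(-1/7317)) + 1679616) = √((18773/7672 + 20998/7317) + 1679616) = √(298458697/56136024 + 1679616) = √(94287262545481/56136024) = √147025334254095069654/9356004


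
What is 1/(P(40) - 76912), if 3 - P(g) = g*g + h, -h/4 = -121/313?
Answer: -313/24573801 ≈ -1.2737e-5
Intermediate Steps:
h = 484/313 (h = -(-484)/313 = -4*(-121/313) = 484/313 ≈ 1.5463)
P(g) = 455/313 - g**2 (P(g) = 3 - (g*g + 484/313) = 3 - (g**2 + 484/313) = 3 - (484/313 + g**2) = 3 + (-484/313 - g**2) = 455/313 - g**2)
1/(P(40) - 76912) = 1/((455/313 - 1*40**2) - 76912) = 1/((455/313 - 1*1600) - 76912) = 1/((455/313 - 1600) - 76912) = 1/(-500345/313 - 76912) = 1/(-24573801/313) = -313/24573801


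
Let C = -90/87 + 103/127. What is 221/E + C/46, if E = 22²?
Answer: 18521523/40999156 ≈ 0.45175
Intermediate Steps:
E = 484
C = -823/3683 (C = -90*1/87 + 103*(1/127) = -30/29 + 103/127 = -823/3683 ≈ -0.22346)
221/E + C/46 = 221/484 - 823/3683/46 = 221*(1/484) - 823/3683*1/46 = 221/484 - 823/169418 = 18521523/40999156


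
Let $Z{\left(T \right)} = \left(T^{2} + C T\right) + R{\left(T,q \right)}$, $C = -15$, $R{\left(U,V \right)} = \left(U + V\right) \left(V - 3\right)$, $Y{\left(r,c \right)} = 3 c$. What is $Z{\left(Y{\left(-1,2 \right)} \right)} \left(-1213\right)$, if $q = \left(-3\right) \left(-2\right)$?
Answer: $21834$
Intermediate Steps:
$q = 6$
$R{\left(U,V \right)} = \left(-3 + V\right) \left(U + V\right)$ ($R{\left(U,V \right)} = \left(U + V\right) \left(-3 + V\right) = \left(-3 + V\right) \left(U + V\right)$)
$Z{\left(T \right)} = 18 + T^{2} - 12 T$ ($Z{\left(T \right)} = \left(T^{2} - 15 T\right) - \left(18 - 36 + 3 T - T 6\right) = \left(T^{2} - 15 T\right) + \left(36 - 3 T - 18 + 6 T\right) = \left(T^{2} - 15 T\right) + \left(18 + 3 T\right) = 18 + T^{2} - 12 T$)
$Z{\left(Y{\left(-1,2 \right)} \right)} \left(-1213\right) = \left(18 + \left(3 \cdot 2\right)^{2} - 12 \cdot 3 \cdot 2\right) \left(-1213\right) = \left(18 + 6^{2} - 72\right) \left(-1213\right) = \left(18 + 36 - 72\right) \left(-1213\right) = \left(-18\right) \left(-1213\right) = 21834$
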